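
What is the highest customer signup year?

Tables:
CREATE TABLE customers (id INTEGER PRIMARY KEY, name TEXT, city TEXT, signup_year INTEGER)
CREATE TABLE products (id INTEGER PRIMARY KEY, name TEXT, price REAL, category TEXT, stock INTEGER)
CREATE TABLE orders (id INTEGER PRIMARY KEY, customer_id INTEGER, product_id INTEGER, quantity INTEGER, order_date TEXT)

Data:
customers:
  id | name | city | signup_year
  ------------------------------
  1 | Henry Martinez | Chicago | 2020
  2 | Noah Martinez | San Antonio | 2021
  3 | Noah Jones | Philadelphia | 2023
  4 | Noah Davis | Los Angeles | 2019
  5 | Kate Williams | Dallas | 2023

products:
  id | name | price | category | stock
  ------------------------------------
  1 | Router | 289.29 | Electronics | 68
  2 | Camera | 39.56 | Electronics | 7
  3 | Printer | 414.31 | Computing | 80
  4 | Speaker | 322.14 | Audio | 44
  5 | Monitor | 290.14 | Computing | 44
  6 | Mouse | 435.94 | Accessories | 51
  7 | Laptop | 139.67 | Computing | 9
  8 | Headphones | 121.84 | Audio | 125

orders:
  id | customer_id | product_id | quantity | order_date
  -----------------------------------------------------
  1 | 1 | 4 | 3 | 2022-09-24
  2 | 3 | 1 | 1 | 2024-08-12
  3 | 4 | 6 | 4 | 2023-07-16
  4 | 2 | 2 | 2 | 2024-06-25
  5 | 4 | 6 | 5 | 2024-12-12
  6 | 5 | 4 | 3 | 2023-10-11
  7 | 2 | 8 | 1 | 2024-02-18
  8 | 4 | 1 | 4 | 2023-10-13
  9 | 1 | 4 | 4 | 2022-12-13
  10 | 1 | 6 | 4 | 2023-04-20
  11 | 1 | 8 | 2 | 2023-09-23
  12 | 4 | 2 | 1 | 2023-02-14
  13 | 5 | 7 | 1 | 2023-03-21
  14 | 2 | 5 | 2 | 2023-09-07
SELECT MAX(signup_year) FROM customers

Execution result:
2023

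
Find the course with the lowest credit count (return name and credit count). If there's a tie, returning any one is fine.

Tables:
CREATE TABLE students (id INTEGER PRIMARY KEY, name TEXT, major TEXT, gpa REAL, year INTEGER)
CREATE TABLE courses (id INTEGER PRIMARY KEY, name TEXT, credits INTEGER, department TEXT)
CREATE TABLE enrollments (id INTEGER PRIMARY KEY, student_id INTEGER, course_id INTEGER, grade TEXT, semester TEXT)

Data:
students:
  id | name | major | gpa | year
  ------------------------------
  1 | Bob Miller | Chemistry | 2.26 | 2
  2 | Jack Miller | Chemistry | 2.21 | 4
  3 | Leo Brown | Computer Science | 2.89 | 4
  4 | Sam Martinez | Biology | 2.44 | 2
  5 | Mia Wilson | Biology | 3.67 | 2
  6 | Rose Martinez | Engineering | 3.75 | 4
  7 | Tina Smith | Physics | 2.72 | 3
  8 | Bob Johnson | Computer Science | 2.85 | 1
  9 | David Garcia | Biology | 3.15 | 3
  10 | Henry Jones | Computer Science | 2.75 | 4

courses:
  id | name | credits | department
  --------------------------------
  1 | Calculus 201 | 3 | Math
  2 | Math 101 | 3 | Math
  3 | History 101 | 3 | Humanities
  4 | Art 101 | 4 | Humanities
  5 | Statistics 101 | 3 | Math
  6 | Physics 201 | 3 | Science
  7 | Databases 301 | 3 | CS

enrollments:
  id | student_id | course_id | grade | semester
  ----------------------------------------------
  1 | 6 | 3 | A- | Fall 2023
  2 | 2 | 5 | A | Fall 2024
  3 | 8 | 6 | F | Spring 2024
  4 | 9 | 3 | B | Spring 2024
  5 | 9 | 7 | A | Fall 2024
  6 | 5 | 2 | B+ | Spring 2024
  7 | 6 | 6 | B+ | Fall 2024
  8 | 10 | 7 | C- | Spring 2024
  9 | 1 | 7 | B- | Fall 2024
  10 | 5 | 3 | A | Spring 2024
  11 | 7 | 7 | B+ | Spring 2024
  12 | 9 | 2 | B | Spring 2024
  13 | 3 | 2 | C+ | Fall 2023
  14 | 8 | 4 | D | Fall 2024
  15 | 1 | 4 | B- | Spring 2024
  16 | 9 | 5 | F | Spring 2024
SELECT name, credits FROM courses ORDER BY credits ASC LIMIT 1

Execution result:
name | credits
Calculus 201 | 3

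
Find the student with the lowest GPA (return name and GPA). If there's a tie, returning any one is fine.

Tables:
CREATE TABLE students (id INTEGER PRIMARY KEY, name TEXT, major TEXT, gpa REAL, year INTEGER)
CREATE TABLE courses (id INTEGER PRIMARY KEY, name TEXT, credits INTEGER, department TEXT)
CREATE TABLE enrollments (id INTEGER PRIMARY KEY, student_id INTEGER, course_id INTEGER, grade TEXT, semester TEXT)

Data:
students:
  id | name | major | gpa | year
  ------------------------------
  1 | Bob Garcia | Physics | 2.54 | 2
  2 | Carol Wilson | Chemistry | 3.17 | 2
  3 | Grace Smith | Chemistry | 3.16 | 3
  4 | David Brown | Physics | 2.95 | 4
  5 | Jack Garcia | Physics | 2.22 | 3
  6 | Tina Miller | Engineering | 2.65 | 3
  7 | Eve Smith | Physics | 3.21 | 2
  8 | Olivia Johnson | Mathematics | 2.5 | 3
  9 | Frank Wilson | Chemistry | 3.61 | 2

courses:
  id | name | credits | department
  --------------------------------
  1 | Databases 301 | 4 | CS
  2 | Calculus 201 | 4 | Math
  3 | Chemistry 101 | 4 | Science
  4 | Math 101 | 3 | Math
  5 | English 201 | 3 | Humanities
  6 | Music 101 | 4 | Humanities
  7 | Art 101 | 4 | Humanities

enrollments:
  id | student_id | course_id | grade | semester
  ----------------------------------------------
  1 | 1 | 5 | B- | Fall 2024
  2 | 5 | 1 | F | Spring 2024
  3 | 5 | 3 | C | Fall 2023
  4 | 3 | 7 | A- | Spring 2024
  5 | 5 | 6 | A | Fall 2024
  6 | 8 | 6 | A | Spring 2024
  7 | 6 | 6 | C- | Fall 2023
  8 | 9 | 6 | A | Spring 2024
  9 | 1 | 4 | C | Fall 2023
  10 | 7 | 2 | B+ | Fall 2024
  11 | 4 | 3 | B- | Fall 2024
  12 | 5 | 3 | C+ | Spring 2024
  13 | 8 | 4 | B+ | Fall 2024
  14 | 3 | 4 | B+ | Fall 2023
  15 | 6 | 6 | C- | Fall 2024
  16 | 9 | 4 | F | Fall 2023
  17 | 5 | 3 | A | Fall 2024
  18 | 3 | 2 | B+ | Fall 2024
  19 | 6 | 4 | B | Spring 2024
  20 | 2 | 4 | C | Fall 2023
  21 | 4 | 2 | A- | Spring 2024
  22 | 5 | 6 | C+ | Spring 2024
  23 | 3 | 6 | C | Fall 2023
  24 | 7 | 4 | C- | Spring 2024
SELECT name, gpa FROM students ORDER BY gpa ASC LIMIT 1

Execution result:
name | gpa
Jack Garcia | 2.22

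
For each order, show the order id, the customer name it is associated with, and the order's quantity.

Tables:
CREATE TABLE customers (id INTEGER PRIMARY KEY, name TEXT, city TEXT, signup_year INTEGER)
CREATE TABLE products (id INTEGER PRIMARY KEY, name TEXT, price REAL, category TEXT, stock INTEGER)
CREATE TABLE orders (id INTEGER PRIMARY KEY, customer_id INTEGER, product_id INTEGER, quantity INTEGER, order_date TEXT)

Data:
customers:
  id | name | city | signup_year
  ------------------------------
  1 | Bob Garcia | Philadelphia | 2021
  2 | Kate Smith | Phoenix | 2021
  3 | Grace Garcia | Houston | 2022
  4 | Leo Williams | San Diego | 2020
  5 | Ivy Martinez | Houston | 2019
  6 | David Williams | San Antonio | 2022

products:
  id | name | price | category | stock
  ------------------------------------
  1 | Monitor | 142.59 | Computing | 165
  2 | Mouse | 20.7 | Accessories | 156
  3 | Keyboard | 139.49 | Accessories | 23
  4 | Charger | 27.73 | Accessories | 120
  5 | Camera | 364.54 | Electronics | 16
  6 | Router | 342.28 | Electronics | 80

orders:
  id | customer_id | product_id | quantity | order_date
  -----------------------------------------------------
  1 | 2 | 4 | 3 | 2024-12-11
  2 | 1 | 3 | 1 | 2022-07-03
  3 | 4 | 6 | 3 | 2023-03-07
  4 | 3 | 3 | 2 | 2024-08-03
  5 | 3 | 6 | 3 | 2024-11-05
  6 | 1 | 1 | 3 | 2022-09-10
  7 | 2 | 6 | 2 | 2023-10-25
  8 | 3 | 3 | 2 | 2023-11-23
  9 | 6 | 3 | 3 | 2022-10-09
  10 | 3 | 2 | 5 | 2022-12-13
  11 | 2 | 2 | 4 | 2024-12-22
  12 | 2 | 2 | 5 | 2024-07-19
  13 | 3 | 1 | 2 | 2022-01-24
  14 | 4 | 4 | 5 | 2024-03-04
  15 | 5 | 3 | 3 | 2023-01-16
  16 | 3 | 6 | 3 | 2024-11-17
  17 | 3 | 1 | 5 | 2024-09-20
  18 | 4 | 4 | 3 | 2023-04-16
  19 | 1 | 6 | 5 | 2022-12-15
SELECT c.id, p.name AS customer, c.quantity FROM orders c JOIN customers p ON c.customer_id = p.id

Execution result:
id | customer | quantity
1 | Kate Smith | 3
2 | Bob Garcia | 1
3 | Leo Williams | 3
4 | Grace Garcia | 2
5 | Grace Garcia | 3
6 | Bob Garcia | 3
7 | Kate Smith | 2
8 | Grace Garcia | 2
9 | David Williams | 3
10 | Grace Garcia | 5
11 | Kate Smith | 4
12 | Kate Smith | 5
13 | Grace Garcia | 2
14 | Leo Williams | 5
15 | Ivy Martinez | 3
16 | Grace Garcia | 3
17 | Grace Garcia | 5
18 | Leo Williams | 3
19 | Bob Garcia | 5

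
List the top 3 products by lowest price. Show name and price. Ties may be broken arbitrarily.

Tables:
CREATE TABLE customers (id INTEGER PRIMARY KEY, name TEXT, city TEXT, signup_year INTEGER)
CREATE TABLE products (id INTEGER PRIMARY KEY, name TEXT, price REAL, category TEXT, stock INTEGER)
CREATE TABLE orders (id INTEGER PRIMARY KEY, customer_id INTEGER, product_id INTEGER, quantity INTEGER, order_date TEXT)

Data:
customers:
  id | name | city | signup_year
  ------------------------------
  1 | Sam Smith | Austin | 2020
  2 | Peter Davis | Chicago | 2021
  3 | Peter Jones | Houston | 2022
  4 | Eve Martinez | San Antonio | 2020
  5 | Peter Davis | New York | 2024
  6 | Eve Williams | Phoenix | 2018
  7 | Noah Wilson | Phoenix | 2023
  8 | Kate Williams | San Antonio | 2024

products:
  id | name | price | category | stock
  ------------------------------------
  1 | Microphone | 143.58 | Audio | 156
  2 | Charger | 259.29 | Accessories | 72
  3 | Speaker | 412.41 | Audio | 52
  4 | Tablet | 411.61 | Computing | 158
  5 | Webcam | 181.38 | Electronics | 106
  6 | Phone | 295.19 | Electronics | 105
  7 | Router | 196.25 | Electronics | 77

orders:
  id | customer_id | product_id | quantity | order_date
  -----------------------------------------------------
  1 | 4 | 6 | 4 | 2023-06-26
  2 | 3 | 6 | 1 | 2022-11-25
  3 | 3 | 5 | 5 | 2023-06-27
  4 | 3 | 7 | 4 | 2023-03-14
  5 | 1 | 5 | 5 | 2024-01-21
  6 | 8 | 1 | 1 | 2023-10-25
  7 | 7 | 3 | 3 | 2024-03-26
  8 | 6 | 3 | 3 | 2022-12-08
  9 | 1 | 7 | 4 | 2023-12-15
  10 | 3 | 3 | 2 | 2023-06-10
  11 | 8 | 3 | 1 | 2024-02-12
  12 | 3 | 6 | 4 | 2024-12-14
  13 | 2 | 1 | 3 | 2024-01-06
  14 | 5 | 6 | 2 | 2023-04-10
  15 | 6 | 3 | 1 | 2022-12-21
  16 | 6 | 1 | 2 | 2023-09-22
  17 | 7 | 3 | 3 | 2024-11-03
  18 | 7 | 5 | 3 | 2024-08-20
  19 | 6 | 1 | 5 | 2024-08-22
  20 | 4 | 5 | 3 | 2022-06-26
SELECT name, price FROM products ORDER BY price ASC LIMIT 3

Execution result:
name | price
Microphone | 143.58
Webcam | 181.38
Router | 196.25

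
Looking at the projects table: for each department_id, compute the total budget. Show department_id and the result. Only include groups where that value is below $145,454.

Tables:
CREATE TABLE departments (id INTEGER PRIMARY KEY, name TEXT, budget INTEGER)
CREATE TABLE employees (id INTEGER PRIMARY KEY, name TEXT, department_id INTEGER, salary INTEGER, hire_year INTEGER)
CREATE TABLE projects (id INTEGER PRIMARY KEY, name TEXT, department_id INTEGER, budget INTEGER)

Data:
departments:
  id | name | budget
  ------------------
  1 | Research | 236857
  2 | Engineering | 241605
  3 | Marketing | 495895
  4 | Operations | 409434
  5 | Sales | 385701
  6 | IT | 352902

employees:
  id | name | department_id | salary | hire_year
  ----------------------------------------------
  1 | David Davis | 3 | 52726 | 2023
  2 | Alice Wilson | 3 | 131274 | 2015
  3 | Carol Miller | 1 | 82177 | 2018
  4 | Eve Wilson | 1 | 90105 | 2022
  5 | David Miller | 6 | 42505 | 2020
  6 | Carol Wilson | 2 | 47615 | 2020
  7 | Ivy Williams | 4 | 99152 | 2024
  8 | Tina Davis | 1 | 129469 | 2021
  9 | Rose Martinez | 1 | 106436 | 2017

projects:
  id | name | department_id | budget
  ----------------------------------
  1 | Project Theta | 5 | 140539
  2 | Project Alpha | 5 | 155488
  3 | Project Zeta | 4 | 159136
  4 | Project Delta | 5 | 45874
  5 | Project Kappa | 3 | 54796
SELECT department_id, SUM(budget) AS sum_budget FROM projects GROUP BY department_id HAVING SUM(budget) < 145454

Execution result:
department_id | sum_budget
3 | 54796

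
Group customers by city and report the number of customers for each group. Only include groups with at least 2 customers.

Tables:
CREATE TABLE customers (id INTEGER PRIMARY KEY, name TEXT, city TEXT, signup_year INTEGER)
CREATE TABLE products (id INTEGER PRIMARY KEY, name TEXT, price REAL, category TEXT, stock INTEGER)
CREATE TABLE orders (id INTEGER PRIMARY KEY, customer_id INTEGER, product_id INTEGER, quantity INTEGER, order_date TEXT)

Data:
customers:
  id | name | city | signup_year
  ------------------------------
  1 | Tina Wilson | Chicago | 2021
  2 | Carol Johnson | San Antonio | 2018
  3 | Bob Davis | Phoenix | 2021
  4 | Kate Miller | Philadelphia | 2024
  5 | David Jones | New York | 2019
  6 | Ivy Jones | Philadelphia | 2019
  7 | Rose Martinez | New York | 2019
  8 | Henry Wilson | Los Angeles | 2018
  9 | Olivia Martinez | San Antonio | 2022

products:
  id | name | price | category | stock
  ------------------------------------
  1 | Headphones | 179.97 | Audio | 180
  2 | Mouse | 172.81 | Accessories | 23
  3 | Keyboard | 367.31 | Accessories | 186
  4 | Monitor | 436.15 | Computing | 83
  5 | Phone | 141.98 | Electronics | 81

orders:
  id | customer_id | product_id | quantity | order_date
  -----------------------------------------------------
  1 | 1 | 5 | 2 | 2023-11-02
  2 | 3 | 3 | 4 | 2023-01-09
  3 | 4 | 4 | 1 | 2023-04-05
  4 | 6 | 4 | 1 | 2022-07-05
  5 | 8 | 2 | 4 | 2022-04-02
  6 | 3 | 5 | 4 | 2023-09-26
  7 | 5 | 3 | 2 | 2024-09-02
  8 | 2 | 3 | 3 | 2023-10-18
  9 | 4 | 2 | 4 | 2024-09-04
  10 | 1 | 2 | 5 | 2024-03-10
SELECT city, COUNT(*) AS n FROM customers GROUP BY city HAVING COUNT(*) >= 2

Execution result:
city | n
New York | 2
Philadelphia | 2
San Antonio | 2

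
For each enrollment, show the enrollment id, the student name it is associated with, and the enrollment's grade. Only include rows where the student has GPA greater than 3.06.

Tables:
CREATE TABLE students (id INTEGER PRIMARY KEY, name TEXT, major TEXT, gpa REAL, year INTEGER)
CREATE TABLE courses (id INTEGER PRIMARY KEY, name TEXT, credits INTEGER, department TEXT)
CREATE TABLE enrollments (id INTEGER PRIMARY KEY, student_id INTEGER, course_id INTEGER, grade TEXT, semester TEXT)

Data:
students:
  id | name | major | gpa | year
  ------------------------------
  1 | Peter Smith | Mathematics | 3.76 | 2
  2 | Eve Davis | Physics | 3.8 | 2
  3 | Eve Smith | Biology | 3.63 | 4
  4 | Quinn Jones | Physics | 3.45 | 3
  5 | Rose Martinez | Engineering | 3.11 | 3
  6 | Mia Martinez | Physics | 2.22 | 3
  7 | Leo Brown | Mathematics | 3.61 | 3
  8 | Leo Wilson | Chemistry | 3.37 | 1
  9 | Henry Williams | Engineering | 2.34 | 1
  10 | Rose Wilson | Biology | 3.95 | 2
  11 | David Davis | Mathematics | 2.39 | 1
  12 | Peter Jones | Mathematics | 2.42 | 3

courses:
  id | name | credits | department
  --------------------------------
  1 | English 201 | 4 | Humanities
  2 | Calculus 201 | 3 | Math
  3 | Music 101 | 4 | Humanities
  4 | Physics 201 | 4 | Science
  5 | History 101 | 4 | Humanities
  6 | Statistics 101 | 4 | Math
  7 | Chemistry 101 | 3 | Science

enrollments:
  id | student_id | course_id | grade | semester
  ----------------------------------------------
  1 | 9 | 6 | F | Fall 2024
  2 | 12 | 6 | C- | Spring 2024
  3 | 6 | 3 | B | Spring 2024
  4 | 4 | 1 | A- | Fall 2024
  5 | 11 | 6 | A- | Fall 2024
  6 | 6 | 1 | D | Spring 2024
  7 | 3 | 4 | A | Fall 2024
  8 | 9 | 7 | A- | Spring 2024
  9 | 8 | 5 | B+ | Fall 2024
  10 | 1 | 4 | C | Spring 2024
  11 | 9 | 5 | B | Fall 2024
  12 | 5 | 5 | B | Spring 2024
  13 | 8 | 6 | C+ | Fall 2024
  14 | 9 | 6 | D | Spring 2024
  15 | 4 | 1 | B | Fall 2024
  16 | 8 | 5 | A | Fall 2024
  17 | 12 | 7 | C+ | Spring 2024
SELECT c.id, p.name AS student, c.grade FROM enrollments c JOIN students p ON c.student_id = p.id WHERE p.gpa > 3.06

Execution result:
id | student | grade
4 | Quinn Jones | A-
7 | Eve Smith | A
9 | Leo Wilson | B+
10 | Peter Smith | C
12 | Rose Martinez | B
13 | Leo Wilson | C+
15 | Quinn Jones | B
16 | Leo Wilson | A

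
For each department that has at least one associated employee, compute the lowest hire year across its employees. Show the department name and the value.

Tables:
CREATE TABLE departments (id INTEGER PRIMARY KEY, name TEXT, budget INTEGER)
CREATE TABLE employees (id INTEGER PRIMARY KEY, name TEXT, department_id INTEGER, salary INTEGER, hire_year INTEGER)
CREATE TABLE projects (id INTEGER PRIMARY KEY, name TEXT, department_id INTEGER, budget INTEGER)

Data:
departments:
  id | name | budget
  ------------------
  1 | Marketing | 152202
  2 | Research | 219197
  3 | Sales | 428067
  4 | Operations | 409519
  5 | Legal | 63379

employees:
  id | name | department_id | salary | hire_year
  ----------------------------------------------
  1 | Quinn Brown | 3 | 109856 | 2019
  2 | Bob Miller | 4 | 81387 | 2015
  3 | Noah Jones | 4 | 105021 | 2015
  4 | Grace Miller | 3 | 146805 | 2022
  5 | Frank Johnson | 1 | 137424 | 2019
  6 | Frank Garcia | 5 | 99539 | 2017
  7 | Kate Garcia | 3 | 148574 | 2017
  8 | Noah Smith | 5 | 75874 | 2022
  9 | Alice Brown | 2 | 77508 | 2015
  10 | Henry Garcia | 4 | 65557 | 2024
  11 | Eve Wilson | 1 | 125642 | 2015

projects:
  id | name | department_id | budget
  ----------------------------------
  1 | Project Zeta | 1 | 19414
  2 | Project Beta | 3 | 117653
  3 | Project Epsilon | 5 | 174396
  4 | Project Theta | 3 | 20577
SELECT p.name, MIN(c.hire_year) AS min_hire_year FROM employees c JOIN departments p ON c.department_id = p.id GROUP BY p.id, p.name

Execution result:
name | min_hire_year
Marketing | 2015
Research | 2015
Sales | 2017
Operations | 2015
Legal | 2017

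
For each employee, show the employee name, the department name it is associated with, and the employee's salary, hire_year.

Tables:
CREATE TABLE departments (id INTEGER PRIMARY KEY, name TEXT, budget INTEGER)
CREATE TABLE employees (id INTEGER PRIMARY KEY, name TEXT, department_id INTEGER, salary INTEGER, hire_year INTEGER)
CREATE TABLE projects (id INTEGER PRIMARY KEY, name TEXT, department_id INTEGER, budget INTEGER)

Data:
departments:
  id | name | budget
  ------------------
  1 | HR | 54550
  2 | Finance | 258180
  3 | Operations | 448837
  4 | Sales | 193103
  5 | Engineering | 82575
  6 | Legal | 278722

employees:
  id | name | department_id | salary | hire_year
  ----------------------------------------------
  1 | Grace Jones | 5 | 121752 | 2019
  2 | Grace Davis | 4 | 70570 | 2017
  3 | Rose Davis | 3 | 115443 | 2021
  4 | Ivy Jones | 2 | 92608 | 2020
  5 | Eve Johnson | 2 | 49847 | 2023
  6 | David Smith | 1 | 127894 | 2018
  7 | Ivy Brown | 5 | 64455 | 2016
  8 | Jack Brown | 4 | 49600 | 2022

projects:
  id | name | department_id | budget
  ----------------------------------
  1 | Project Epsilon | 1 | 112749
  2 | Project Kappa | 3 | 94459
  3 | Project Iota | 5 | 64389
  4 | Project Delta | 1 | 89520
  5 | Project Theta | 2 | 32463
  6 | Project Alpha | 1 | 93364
SELECT c.name, p.name AS department, c.salary, c.hire_year FROM employees c JOIN departments p ON c.department_id = p.id

Execution result:
name | department | salary | hire_year
Grace Jones | Engineering | 121752 | 2019
Grace Davis | Sales | 70570 | 2017
Rose Davis | Operations | 115443 | 2021
Ivy Jones | Finance | 92608 | 2020
Eve Johnson | Finance | 49847 | 2023
David Smith | HR | 127894 | 2018
Ivy Brown | Engineering | 64455 | 2016
Jack Brown | Sales | 49600 | 2022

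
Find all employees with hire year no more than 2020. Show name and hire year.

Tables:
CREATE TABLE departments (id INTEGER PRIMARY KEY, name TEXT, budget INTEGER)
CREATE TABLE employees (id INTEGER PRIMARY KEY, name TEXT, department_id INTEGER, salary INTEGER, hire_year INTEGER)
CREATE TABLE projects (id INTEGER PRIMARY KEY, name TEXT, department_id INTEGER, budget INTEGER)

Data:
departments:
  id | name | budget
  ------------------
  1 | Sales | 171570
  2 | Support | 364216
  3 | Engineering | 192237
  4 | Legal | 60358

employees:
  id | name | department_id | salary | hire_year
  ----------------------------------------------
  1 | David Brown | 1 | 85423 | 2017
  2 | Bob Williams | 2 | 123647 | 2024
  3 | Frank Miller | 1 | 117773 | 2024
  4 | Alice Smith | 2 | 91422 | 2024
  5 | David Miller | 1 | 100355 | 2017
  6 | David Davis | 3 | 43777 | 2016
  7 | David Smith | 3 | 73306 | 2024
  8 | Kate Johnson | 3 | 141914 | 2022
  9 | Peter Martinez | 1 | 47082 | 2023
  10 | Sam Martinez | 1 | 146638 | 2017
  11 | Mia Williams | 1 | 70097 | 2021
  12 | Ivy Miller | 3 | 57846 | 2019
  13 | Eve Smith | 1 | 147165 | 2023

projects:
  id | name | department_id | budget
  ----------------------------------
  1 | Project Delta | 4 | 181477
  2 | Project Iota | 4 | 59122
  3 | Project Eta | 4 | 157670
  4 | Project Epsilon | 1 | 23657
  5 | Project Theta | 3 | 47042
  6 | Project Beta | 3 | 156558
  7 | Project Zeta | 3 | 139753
SELECT name, hire_year FROM employees WHERE hire_year <= 2020

Execution result:
name | hire_year
David Brown | 2017
David Miller | 2017
David Davis | 2016
Sam Martinez | 2017
Ivy Miller | 2019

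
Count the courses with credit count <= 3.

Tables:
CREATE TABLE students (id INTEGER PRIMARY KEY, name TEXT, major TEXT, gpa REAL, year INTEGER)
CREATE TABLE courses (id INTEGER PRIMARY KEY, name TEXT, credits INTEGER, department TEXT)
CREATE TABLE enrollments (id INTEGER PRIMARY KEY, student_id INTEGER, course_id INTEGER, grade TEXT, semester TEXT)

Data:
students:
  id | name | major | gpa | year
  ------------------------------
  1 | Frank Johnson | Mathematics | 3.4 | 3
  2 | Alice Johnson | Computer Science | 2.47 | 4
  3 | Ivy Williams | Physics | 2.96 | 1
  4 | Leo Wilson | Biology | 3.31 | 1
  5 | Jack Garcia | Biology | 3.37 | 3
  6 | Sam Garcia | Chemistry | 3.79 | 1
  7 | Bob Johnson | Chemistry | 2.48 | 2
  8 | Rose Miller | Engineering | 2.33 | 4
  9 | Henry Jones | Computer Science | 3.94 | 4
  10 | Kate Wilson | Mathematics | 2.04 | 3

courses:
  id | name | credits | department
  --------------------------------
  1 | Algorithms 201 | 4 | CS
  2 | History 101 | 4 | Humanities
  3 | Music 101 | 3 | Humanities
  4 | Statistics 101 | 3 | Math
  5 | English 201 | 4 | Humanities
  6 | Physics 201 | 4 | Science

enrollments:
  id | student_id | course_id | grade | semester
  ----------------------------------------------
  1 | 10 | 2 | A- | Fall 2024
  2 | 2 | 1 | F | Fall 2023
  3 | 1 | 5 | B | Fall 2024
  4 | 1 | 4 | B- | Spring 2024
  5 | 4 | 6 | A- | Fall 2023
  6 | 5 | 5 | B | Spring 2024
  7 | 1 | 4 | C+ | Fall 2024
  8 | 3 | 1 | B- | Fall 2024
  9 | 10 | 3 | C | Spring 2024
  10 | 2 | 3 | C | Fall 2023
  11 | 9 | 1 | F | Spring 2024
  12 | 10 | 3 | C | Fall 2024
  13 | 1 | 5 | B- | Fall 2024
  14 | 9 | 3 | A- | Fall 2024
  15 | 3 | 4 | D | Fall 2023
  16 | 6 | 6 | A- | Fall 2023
SELECT COUNT(*) FROM courses WHERE credits <= 3

Execution result:
2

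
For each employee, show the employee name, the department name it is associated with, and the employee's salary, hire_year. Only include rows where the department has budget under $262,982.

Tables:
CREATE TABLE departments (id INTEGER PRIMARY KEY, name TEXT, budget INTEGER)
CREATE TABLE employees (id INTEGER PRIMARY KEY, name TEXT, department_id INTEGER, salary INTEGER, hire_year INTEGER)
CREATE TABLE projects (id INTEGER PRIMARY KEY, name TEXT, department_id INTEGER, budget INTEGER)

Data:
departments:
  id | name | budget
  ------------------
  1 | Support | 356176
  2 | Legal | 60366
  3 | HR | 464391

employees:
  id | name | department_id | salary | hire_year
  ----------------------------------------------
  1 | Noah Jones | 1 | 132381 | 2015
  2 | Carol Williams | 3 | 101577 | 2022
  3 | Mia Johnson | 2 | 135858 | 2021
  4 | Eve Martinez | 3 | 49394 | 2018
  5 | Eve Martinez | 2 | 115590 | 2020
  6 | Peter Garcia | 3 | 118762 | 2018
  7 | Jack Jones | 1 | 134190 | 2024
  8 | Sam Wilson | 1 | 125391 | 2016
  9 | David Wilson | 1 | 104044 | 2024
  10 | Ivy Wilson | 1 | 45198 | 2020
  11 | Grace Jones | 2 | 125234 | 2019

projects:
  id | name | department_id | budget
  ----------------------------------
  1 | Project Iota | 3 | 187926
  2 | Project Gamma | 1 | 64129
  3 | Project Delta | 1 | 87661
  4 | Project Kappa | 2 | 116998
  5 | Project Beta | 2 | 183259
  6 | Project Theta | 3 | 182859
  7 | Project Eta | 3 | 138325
SELECT c.name, p.name AS department, c.salary, c.hire_year FROM employees c JOIN departments p ON c.department_id = p.id WHERE p.budget < 262982

Execution result:
name | department | salary | hire_year
Mia Johnson | Legal | 135858 | 2021
Eve Martinez | Legal | 115590 | 2020
Grace Jones | Legal | 125234 | 2019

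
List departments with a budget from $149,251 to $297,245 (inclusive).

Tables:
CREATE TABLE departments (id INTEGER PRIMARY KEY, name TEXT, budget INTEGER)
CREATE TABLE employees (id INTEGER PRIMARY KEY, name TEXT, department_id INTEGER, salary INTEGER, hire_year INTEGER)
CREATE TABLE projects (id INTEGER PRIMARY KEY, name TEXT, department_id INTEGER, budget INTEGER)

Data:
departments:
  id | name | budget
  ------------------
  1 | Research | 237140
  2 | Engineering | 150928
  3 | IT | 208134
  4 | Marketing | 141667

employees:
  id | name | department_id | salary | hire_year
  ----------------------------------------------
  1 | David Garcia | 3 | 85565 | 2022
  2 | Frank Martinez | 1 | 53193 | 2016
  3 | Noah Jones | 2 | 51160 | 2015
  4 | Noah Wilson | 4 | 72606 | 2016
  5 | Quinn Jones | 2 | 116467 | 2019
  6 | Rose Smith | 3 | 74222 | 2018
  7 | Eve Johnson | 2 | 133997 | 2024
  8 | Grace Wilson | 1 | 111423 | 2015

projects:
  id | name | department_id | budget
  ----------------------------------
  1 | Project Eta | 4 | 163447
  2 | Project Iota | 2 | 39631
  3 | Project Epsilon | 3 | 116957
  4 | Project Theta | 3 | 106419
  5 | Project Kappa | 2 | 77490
SELECT name, budget FROM departments WHERE budget BETWEEN 149251 AND 297245

Execution result:
name | budget
Research | 237140
Engineering | 150928
IT | 208134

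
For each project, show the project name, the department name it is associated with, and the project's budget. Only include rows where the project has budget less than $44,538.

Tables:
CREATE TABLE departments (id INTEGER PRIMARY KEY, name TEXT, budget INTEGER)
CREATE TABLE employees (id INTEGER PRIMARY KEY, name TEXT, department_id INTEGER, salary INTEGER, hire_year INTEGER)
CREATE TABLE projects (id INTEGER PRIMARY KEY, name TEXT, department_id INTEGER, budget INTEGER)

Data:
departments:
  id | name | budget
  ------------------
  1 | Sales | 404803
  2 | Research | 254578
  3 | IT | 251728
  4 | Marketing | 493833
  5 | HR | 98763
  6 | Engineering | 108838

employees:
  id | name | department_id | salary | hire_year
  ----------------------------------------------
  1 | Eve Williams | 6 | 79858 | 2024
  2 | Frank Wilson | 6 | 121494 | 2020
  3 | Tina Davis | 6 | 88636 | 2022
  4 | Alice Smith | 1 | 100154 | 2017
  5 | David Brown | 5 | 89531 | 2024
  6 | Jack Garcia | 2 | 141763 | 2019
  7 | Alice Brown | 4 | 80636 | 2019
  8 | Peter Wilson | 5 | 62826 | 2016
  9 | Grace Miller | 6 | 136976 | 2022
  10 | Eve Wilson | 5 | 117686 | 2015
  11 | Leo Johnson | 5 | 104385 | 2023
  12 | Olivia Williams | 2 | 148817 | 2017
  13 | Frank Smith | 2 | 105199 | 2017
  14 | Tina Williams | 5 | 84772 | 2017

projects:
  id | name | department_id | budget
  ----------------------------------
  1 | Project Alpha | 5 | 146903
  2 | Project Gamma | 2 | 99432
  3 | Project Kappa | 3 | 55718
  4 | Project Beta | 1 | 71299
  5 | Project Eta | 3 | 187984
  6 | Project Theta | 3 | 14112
SELECT c.name, p.name AS department, c.budget FROM projects c JOIN departments p ON c.department_id = p.id WHERE c.budget < 44538

Execution result:
name | department | budget
Project Theta | IT | 14112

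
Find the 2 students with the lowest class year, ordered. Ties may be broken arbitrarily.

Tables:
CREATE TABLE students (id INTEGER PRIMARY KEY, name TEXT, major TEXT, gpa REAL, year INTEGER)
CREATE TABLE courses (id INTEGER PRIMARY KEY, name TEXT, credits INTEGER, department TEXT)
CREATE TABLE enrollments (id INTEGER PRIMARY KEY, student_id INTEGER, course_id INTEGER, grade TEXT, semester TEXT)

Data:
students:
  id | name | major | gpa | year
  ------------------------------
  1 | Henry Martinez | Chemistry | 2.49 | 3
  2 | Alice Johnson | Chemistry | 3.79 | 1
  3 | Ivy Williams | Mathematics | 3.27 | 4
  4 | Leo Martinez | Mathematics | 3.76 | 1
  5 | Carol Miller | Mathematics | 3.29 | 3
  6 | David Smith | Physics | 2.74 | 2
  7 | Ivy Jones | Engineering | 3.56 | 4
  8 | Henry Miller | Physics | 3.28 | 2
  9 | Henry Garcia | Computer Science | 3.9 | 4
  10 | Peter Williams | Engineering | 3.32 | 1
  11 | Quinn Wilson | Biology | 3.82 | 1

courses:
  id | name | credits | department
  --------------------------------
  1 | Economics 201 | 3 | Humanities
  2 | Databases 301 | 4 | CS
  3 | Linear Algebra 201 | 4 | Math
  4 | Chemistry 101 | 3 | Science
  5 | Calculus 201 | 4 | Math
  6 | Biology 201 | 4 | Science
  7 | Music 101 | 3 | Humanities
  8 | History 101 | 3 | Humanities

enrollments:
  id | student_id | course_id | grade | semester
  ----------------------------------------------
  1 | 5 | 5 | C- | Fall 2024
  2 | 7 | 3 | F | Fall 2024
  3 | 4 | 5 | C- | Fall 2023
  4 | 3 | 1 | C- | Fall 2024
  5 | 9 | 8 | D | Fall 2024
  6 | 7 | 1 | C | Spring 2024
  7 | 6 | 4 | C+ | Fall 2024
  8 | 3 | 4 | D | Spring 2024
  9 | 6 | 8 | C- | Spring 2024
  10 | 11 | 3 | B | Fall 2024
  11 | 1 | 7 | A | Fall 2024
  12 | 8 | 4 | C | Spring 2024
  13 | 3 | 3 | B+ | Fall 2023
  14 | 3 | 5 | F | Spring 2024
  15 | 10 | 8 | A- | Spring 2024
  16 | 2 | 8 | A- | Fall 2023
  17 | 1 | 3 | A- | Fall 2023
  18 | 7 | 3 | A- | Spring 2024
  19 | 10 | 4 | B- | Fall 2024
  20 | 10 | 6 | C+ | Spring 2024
SELECT name, year FROM students ORDER BY year ASC LIMIT 2

Execution result:
name | year
Alice Johnson | 1
Leo Martinez | 1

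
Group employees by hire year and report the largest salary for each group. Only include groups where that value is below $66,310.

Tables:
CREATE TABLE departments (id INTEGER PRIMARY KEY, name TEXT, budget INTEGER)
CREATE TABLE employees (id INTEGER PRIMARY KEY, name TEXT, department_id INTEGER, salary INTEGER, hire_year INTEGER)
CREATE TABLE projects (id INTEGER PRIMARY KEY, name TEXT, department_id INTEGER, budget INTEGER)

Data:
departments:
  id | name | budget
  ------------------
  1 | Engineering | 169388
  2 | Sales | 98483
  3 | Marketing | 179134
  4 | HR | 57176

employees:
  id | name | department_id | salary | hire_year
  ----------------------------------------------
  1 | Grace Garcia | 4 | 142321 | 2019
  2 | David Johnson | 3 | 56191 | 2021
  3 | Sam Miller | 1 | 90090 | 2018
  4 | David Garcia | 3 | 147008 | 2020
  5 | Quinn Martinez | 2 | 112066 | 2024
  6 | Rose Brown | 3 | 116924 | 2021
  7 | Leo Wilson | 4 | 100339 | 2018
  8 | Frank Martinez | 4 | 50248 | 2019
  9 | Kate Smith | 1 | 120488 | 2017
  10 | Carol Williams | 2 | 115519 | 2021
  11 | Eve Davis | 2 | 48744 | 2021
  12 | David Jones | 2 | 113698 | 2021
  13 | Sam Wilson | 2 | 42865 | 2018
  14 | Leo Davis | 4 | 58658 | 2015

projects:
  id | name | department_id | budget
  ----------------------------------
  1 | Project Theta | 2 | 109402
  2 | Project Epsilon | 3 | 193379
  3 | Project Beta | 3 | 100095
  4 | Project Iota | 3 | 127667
SELECT hire_year, MAX(salary) AS max_salary FROM employees GROUP BY hire_year HAVING MAX(salary) < 66310

Execution result:
hire_year | max_salary
2015 | 58658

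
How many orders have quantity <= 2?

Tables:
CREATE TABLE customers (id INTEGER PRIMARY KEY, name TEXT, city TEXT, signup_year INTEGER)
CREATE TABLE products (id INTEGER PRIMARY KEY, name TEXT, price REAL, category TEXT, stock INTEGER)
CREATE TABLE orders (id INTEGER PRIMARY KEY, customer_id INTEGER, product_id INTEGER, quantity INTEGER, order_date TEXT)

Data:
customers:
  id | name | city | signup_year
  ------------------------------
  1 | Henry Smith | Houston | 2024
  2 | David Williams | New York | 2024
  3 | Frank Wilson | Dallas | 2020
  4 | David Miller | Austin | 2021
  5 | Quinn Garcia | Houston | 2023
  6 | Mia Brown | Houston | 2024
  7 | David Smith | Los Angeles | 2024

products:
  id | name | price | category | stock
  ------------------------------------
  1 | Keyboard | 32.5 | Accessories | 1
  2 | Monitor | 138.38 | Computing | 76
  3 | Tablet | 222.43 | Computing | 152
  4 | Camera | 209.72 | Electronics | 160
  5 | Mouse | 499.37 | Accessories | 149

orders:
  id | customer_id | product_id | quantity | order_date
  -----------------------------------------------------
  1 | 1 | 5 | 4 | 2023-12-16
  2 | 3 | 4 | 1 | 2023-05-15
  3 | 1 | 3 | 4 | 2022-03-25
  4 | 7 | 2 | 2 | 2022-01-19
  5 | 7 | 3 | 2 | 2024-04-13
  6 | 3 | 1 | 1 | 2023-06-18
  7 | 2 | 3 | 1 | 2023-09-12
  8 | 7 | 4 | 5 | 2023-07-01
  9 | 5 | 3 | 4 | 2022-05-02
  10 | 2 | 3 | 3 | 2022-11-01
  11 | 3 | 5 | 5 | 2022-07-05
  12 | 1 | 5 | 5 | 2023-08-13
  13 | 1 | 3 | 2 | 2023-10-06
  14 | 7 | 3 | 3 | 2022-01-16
SELECT COUNT(*) FROM orders WHERE quantity <= 2

Execution result:
6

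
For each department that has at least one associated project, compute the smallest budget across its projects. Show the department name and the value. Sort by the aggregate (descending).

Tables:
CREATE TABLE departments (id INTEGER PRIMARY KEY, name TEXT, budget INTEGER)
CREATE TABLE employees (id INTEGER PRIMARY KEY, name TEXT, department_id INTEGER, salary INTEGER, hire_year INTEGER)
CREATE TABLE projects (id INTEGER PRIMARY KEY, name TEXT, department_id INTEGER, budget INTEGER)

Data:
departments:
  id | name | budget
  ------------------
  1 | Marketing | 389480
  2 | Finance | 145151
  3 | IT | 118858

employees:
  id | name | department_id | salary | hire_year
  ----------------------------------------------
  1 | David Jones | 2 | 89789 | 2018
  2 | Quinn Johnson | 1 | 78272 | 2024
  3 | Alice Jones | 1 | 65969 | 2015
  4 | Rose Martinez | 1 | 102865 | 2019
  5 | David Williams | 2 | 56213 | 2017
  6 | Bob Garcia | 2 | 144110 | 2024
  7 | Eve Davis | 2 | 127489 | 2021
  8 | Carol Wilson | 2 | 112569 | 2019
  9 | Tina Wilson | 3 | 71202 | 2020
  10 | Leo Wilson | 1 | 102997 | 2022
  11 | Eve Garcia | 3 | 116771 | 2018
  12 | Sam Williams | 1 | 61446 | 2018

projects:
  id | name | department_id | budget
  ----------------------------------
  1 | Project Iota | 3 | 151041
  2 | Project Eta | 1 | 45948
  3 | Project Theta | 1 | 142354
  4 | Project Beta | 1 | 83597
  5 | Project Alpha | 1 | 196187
SELECT p.name, MIN(c.budget) AS min_budget FROM projects c JOIN departments p ON c.department_id = p.id GROUP BY p.id, p.name ORDER BY min_budget DESC

Execution result:
name | min_budget
IT | 151041
Marketing | 45948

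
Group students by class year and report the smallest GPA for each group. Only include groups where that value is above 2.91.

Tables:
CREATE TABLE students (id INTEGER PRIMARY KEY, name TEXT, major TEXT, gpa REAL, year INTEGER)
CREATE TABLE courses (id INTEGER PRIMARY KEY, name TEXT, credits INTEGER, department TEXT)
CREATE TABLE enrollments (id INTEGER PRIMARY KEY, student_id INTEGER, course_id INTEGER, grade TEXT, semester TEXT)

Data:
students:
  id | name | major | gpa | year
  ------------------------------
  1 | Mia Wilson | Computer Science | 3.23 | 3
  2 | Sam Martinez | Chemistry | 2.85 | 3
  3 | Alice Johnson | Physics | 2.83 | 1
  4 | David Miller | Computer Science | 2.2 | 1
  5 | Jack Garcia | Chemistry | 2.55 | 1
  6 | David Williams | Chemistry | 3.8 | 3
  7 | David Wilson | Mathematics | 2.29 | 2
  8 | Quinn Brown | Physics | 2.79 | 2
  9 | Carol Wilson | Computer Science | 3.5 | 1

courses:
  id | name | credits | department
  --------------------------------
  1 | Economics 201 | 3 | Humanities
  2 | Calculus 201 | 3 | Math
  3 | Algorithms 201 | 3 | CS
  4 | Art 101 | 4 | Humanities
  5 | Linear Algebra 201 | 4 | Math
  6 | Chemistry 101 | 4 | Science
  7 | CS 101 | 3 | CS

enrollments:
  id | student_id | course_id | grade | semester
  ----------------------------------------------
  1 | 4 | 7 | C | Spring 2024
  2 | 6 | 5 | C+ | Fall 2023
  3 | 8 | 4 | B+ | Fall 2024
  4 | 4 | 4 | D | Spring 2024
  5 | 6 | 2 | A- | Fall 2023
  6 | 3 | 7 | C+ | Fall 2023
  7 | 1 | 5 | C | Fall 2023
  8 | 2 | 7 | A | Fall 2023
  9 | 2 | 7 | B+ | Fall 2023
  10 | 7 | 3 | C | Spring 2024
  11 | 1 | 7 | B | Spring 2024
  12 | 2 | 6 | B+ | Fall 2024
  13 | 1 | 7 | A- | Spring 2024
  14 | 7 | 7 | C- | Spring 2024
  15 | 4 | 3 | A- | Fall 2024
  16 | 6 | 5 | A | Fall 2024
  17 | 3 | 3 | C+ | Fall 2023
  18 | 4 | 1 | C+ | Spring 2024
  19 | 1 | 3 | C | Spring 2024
SELECT year, MIN(gpa) AS min_gpa FROM students GROUP BY year HAVING MIN(gpa) > 2.91

Execution result:
(no rows)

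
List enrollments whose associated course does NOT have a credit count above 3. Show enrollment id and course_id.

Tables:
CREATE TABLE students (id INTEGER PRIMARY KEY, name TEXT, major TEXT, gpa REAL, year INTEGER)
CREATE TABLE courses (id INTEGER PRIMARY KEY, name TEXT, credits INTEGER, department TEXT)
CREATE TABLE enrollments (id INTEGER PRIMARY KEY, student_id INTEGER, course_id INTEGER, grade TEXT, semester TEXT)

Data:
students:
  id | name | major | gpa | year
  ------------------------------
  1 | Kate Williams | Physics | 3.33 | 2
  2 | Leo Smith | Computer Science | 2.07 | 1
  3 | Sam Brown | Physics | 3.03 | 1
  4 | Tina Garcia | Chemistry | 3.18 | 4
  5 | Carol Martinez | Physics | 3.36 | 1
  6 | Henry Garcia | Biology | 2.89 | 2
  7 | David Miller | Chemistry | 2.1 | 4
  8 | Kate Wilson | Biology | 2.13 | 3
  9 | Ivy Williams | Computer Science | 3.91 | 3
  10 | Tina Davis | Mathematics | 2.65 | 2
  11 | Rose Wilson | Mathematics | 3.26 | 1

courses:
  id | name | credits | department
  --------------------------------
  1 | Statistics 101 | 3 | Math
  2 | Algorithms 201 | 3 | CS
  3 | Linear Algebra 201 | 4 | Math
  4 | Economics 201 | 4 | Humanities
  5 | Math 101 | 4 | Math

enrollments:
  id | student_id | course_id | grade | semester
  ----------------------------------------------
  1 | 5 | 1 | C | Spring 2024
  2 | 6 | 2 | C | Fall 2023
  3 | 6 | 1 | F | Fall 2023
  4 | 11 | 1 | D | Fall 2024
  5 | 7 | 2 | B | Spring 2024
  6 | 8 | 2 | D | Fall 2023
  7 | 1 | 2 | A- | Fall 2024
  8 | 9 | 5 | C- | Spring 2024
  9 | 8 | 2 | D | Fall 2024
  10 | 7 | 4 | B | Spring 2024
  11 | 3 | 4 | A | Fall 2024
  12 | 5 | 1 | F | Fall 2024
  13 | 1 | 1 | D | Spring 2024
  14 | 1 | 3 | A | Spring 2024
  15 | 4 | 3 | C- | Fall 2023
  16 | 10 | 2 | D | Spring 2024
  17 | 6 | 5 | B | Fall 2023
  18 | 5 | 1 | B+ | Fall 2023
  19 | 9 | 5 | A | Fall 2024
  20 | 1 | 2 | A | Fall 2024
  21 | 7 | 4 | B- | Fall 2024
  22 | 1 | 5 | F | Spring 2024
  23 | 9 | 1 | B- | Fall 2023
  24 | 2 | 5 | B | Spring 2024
SELECT id, course_id FROM enrollments WHERE course_id NOT IN (SELECT id FROM courses WHERE credits > 3)

Execution result:
id | course_id
1 | 1
2 | 2
3 | 1
4 | 1
5 | 2
6 | 2
7 | 2
9 | 2
12 | 1
13 | 1
16 | 2
18 | 1
20 | 2
23 | 1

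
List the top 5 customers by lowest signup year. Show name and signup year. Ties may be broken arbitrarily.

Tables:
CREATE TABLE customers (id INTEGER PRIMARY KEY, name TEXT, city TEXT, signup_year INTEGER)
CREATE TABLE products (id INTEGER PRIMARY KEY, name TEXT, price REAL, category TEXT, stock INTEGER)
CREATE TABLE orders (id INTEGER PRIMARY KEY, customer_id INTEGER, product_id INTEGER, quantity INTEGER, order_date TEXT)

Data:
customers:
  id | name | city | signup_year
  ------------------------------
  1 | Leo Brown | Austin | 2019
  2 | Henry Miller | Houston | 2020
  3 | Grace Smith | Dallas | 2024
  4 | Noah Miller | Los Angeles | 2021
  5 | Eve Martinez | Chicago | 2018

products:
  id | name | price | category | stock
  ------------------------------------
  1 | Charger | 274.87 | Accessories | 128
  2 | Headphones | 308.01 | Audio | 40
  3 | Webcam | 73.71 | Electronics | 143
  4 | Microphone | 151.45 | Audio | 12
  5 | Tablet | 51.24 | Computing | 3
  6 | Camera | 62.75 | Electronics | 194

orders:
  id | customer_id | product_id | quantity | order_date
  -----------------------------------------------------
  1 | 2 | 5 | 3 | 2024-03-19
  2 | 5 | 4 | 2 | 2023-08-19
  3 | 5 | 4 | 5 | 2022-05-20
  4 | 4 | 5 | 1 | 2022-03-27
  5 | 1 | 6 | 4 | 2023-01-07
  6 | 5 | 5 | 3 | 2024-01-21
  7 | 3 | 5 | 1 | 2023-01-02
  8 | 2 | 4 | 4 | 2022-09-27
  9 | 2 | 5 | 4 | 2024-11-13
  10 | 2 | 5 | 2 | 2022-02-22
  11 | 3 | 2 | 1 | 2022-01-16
SELECT name, signup_year FROM customers ORDER BY signup_year ASC LIMIT 5

Execution result:
name | signup_year
Eve Martinez | 2018
Leo Brown | 2019
Henry Miller | 2020
Noah Miller | 2021
Grace Smith | 2024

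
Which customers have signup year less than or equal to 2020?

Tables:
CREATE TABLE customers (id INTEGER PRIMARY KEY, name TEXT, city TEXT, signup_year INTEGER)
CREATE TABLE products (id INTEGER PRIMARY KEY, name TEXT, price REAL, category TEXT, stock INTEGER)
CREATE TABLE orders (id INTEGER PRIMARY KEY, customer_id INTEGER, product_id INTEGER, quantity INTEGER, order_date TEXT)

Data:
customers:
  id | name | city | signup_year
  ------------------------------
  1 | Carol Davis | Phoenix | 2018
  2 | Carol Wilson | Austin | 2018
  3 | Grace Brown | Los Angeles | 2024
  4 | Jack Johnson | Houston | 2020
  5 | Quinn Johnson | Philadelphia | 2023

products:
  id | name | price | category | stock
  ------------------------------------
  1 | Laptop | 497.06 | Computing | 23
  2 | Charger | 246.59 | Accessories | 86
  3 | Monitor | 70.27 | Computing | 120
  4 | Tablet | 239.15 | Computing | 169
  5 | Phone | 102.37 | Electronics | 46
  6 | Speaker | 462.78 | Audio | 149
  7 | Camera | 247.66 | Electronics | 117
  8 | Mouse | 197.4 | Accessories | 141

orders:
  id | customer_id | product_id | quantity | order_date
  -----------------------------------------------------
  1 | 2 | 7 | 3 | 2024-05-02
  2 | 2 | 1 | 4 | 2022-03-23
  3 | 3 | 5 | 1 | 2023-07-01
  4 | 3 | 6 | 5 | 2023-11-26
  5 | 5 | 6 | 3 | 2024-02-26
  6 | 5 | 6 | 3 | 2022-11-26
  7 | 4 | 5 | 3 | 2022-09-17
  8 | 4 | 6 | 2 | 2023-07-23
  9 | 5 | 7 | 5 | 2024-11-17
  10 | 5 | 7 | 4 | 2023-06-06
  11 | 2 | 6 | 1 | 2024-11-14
SELECT name, signup_year FROM customers WHERE signup_year <= 2020

Execution result:
name | signup_year
Carol Davis | 2018
Carol Wilson | 2018
Jack Johnson | 2020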